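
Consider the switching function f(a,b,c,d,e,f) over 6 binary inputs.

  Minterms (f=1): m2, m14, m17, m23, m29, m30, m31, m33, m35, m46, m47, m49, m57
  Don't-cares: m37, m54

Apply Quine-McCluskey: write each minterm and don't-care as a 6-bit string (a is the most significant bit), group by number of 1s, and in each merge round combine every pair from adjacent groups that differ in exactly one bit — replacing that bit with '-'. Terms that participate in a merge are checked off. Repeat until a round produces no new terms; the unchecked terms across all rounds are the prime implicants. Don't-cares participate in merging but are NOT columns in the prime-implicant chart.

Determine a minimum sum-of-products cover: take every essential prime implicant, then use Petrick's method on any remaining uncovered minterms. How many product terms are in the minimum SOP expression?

8

size-2^0 implicants → 000010  001110(✓)  010001(✓)  010111(✓)  011101(✓)  011110(✓)  011111(✓)  100001(✓)  100011(✓)  100101(✓)  101110(✓)  101111(✓)  110001(✓)  110110  111001(✓)
size-2^1 implicants → -01110  -10001  0-1110  01-111  0111-1  01111-  1-0001  100-01  1000-1  10111-  11-001
Unchecked terms (primes): -01110, -10001, 0-1110, 000010, 01-111, 0111-1, 01111-, 1-0001, 100-01, 1000-1, 10111-, 11-001, 110110
Minterm coverage:
  m2 ⊆ 000010 [E]
  m14 ⊆ -01110,0-1110
  m17 ⊆ -10001 [E]
  m23 ⊆ 01-111 [E]
  m29 ⊆ 0111-1 [E]
  m30 ⊆ 0-1110,01111-
  m31 ⊆ 01-111,0111-1,01111-
  m33 ⊆ 1-0001,100-01,1000-1
  m35 ⊆ 1000-1 [E]
  m46 ⊆ -01110,10111-
  m47 ⊆ 10111- [E]
  m49 ⊆ -10001,1-0001,11-001
  m57 ⊆ 11-001 [E]
E = {-10001, 000010, 01-111, 0111-1, 1000-1, 10111-, 11-001}
Petrick residual → 0-1110
Cover = bc'd'e'f + a'cdef' + a'b'c'd'ef' + a'bdef + a'bcdf + ab'c'd'f + ab'cde + abd'e'f  |cover|=8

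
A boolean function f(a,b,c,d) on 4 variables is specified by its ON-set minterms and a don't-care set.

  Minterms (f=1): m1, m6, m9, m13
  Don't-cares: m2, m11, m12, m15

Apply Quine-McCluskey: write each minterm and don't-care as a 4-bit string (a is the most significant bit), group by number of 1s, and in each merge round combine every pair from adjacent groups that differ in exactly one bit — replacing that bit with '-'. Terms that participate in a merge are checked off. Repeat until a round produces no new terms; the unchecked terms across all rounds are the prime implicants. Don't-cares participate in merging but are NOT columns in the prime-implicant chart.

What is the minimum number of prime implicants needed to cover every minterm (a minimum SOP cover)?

3

Round 0: 0001✓ 0010✓ 0110✓ 1001✓ 1011✓ 1100✓ 1101✓ 1111✓
Round 1: -001 0-10 1-01✓ 1-11✓ 10-1✓ 11-1✓ 110-
Round 2: 1--1
PIs = {-001, 0-10, 1--1, 110-}
Coverage chart:
  m1: -001 ←essential
  m6: 0-10 ←essential
  m9: -001,1--1
  m13: 1--1,110-
Essential: -001, 0-10
Petrick residual → 1--1
Min cover (3 terms): b'c'd + a'cd' + ad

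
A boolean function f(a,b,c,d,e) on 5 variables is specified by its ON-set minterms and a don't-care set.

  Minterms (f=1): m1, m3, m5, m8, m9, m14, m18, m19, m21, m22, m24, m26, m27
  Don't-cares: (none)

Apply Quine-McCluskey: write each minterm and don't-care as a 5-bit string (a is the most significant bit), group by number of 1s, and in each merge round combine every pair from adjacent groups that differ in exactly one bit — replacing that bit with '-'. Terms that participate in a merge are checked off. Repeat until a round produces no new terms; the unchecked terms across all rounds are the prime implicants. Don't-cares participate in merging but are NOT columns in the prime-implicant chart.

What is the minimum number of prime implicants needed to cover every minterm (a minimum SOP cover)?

7

[col 0] 00001*, 00011*, 00101*, 01000*, 01001*, 01110, 10010*, 10011*, 10101*, 10110*, 11000*, 11010*, 11011*
[col 1] -0011, -0101, -1000, 0-001, 00-01, 000-1, 0100-, 1-010*, 1-011*, 10-10, 1001-*, 110-0, 1101-*
[col 2] 1-01-
Prime implicants: -0011, -0101, -1000, 0-001, 00-01, 000-1, 0100-, 01110, 1-01-, 10-10, 110-0
PI chart (minterm → PIs covering it):
  1 | 0-001,00-01,000-1
  3 | -0011,000-1
  5 | -0101,00-01
  8 | -1000,0100-
  9 | 0-001,0100-
  14 | 01110  (sole → essential)
  18 | 1-01-,10-10
  19 | -0011,1-01-
  21 | -0101  (sole → essential)
  22 | 10-10  (sole → essential)
  24 | -1000,110-0
  26 | 1-01-,110-0
  27 | 1-01-  (sole → essential)
Essential prime implicants: -0101, 01110, 1-01-, 10-10
Petrick residual → -0011, -1000, 0-001
Minimum SOP uses 7 PIs: b'c'de + b'cd'e + bc'd'e' + a'c'd'e + a'bcde' + ac'd + ab'de'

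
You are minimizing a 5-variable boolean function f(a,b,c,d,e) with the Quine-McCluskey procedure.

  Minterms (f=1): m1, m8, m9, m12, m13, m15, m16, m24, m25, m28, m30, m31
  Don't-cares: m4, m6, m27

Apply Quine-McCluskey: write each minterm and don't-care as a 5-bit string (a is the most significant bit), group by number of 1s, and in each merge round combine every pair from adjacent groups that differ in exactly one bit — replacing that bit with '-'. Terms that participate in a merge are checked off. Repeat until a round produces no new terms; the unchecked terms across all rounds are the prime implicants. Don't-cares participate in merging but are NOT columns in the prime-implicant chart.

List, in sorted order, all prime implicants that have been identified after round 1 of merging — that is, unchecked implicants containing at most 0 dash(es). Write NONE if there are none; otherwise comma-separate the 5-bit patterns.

[col 0] 00001*, 00100*, 00110*, 01000*, 01001*, 01100*, 01101*, 01111*, 10000*, 11000*, 11001*, 11011*, 11100*, 11110*, 11111*
[col 1] -1000*, -1001*, -1100*, -1111, 0-001, 0-100, 001-0, 01-00*, 01-01*, 0100-*, 011-1, 0110-*, 1-000, 11-00*, 11-11, 110-1, 1100-*, 111-0, 1111-
[col 2] -1-00, -100-, 01-0-
Prime implicants: -1-00, -100-, -1111, 0-001, 0-100, 001-0, 01-0-, 011-1, 1-000, 11-11, 110-1, 111-0, 1111-

NONE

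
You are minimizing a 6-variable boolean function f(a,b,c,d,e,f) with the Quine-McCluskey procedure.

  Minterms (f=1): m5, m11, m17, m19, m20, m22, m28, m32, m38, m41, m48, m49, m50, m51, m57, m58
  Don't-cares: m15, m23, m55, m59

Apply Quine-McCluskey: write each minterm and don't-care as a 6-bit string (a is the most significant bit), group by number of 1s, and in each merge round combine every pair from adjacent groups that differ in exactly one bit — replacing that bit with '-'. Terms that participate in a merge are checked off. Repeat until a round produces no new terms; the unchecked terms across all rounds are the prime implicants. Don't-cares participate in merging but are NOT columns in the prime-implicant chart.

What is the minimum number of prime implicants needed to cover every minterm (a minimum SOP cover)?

Round 0: 000101 001011✓ 001111✓ 010001✓ 010011✓ 010100✓ 010110✓ 010111✓ 011100✓ 100000✓ 100110 101001✓ 110000✓ 110001✓ 110010✓ 110011✓ 110111✓ 111001✓ 111010✓ 111011✓
Round 1: -10001✓ -10011✓ -10111✓ 001-11 01-100 010-11✓ 0100-1✓ 0101-0 01011- 1-0000 1-1001 11-001✓ 11-010✓ 11-011✓ 110-11✓ 1100-0✓ 1100-1✓ 11000-✓ 11001-✓ 1110-1✓ 11101-✓
Round 2: -10-11 -100-1 11-0-1 11-01- 1100--
PIs = {-10-11, -100-1, 000101, 001-11, 01-100, 0101-0, 01011-, 1-0000, 1-1001, 100110, 11-0-1, 11-01-, 1100--}
Coverage chart:
  m5: 000101 ←essential
  m11: 001-11 ←essential
  m17: -100-1 ←essential
  m19: -10-11,-100-1
  m20: 01-100,0101-0
  m22: 0101-0,01011-
  m28: 01-100 ←essential
  m32: 1-0000 ←essential
  m38: 100110 ←essential
  m41: 1-1001 ←essential
  m48: 1-0000,1100--
  m49: -100-1,11-0-1,1100--
  m50: 11-01-,1100--
  m51: -10-11,-100-1,11-0-1,11-01-,1100--
  m57: 1-1001,11-0-1
  m58: 11-01- ←essential
Essential: -100-1, 000101, 001-11, 01-100, 1-0000, 1-1001, 100110, 11-01-
Petrick residual → 0101-0
Min cover (9 terms): bc'd'f + a'b'c'de'f + a'b'cef + a'bde'f' + a'bc'df' + ac'd'e'f' + acd'e'f + ab'c'def' + abd'e

9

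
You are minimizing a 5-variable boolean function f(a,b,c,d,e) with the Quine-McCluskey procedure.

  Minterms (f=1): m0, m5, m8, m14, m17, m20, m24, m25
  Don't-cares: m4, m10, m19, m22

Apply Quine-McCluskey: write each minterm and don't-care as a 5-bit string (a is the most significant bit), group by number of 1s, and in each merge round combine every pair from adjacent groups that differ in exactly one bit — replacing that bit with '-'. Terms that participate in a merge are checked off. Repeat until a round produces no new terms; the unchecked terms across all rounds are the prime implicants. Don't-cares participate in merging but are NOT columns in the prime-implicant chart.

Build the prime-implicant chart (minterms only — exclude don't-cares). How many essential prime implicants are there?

[col 0] 00000*, 00100*, 00101*, 01000*, 01010*, 01110*, 10001*, 10011*, 10100*, 10110*, 11000*, 11001*
[col 1] -0100, -1000, 0-000, 00-00, 0010-, 01-10, 010-0, 1-001, 100-1, 101-0, 1100-
Prime implicants: -0100, -1000, 0-000, 00-00, 0010-, 01-10, 010-0, 1-001, 100-1, 101-0, 1100-
PI chart (minterm → PIs covering it):
  0 | 0-000,00-00
  5 | 0010-  (sole → essential)
  8 | -1000,0-000,010-0
  14 | 01-10  (sole → essential)
  17 | 1-001,100-1
  20 | -0100,101-0
  24 | -1000,1100-
  25 | 1-001,1100-
Essential prime implicants: 0010-, 01-10

2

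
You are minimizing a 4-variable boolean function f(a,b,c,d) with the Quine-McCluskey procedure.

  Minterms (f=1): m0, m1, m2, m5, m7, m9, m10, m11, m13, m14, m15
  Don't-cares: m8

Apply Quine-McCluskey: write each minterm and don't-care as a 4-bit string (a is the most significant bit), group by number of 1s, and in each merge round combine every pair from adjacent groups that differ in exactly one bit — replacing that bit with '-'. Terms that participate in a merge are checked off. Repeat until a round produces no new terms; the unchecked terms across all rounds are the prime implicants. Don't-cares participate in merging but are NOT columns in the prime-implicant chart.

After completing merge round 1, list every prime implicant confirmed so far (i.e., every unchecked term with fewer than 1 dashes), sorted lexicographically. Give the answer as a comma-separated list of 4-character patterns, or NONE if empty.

NONE

[col 0] 0000*, 0001*, 0010*, 0101*, 0111*, 1000*, 1001*, 1010*, 1011*, 1101*, 1110*, 1111*
[col 1] -000*, -001*, -010*, -101*, -111*, 0-01*, 00-0*, 000-*, 01-1*, 1-01*, 1-10*, 1-11*, 10-0*, 10-1*, 100-*, 101-*, 11-1*, 111-*
[col 2] --01, -0-0, -00-, -1-1, 1--1, 1-1-, 10--
Prime implicants: --01, -0-0, -00-, -1-1, 1--1, 1-1-, 10--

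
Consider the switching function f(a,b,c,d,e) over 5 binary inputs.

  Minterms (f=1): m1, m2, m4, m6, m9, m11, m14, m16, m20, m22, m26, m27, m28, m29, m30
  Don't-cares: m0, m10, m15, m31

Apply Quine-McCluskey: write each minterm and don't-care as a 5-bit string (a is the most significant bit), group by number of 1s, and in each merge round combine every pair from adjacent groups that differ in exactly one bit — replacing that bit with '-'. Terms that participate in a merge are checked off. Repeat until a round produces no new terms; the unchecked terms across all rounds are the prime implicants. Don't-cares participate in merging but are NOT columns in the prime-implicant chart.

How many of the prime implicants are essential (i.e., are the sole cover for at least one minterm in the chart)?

3

[col 0] 00000*, 00001*, 00010*, 00100*, 00110*, 01001*, 01010*, 01011*, 01110*, 01111*, 10000*, 10100*, 10110*, 11010*, 11011*, 11100*, 11101*, 11110*, 11111*
[col 1] -0000*, -0100*, -0110*, -1010*, -1011*, -1110*, -1111*, 0-001, 0-010*, 0-110*, 00-00*, 00-10*, 000-0*, 0000-, 001-0*, 01-10*, 01-11*, 010-1, 0101-*, 0111-*, 1-100*, 1-110*, 10-00*, 101-0*, 11-10*, 11-11*, 1101-*, 111-0*, 111-1*, 1110-*, 1111-*
[col 2] --110, -0-00, -01-0, -1-10*, -1-11*, -101-*, -111-*, 0--10, 00--0, 01-1-*, 1-1-0, 11-1-*, 111--
[col 3] -1-1-
Prime implicants: --110, -0-00, -01-0, -1-1-, 0--10, 0-001, 00--0, 0000-, 010-1, 1-1-0, 111--
PI chart (minterm → PIs covering it):
  1 | 0-001,0000-
  2 | 0--10,00--0
  4 | -0-00,-01-0,00--0
  6 | --110,-01-0,0--10,00--0
  9 | 0-001,010-1
  11 | -1-1-,010-1
  14 | --110,-1-1-,0--10
  16 | -0-00  (sole → essential)
  20 | -0-00,-01-0,1-1-0
  22 | --110,-01-0,1-1-0
  26 | -1-1-  (sole → essential)
  27 | -1-1-  (sole → essential)
  28 | 1-1-0,111--
  29 | 111--  (sole → essential)
  30 | --110,-1-1-,1-1-0,111--
Essential prime implicants: -0-00, -1-1-, 111--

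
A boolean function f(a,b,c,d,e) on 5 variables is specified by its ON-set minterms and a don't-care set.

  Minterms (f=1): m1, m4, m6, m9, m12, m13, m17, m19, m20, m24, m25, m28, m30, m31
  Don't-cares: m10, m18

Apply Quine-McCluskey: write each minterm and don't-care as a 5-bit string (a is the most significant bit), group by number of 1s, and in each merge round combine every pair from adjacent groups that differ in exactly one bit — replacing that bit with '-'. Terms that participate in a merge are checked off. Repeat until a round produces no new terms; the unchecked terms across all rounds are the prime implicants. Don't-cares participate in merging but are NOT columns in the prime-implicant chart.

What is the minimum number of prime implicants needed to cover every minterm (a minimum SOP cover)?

7

[col 0] 00001*, 00100*, 00110*, 01001*, 01010, 01100*, 01101*, 10001*, 10010*, 10011*, 10100*, 11000*, 11001*, 11100*, 11110*, 11111*
[col 1] -0001*, -0100*, -1001*, -1100*, 0-001*, 0-100*, 001-0, 01-01, 0110-, 1-001*, 1-100*, 100-1, 1001-, 11-00, 1100-, 111-0, 1111-
[col 2] --001, --100
Prime implicants: --001, --100, 001-0, 01-01, 01010, 0110-, 100-1, 1001-, 11-00, 1100-, 111-0, 1111-
PI chart (minterm → PIs covering it):
  1 | --001  (sole → essential)
  4 | --100,001-0
  6 | 001-0  (sole → essential)
  9 | --001,01-01
  12 | --100,0110-
  13 | 01-01,0110-
  17 | --001,100-1
  19 | 100-1,1001-
  20 | --100  (sole → essential)
  24 | 11-00,1100-
  25 | --001,1100-
  28 | --100,11-00,111-0
  30 | 111-0,1111-
  31 | 1111-  (sole → essential)
Essential prime implicants: --001, --100, 001-0, 1111-
Petrick residual → 01-01, 100-1, 11-00
Minimum SOP uses 7 PIs: c'd'e + cd'e' + a'b'ce' + a'bd'e + ab'c'e + abd'e' + abcd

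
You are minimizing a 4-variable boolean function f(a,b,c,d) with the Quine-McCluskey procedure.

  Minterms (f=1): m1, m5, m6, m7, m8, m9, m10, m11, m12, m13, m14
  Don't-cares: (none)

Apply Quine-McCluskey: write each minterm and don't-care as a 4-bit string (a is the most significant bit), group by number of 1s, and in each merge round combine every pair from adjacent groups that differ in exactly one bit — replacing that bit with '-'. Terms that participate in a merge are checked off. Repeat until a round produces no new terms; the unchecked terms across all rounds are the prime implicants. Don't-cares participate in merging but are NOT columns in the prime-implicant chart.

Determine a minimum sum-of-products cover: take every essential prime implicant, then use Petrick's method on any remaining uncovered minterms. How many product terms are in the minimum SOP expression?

4

Round 0: 0001✓ 0101✓ 0110✓ 0111✓ 1000✓ 1001✓ 1010✓ 1011✓ 1100✓ 1101✓ 1110✓
Round 1: -001✓ -101✓ -110 0-01✓ 01-1 011- 1-00✓ 1-01✓ 1-10✓ 10-0✓ 10-1✓ 100-✓ 101-✓ 11-0✓ 110-✓
Round 2: --01 1--0 1-0- 10--
PIs = {--01, -110, 01-1, 011-, 1--0, 1-0-, 10--}
Coverage chart:
  m1: --01 ←essential
  m5: --01,01-1
  m6: -110,011-
  m7: 01-1,011-
  m8: 1--0,1-0-,10--
  m9: --01,1-0-,10--
  m10: 1--0,10--
  m11: 10-- ←essential
  m12: 1--0,1-0-
  m13: --01,1-0-
  m14: -110,1--0
Essential: --01, 10--
Petrick residual → 011-, 1--0
Min cover (4 terms): c'd + a'bc + ad' + ab'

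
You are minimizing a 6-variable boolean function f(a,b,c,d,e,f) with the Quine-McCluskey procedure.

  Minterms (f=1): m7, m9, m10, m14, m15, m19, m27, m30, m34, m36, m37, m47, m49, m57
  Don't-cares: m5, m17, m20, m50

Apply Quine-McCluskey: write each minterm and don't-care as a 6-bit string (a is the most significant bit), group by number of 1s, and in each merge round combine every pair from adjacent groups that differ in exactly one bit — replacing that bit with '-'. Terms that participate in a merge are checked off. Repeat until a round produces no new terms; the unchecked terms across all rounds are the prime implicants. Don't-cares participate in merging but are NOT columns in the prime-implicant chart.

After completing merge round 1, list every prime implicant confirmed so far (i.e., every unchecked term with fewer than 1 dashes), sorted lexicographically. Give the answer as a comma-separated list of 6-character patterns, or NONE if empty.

Round 0: 000101✓ 000111✓ 001001 001010✓ 001110✓ 001111✓ 010001✓ 010011✓ 010100 011011✓ 011110✓ 100010✓ 100100✓ 100101✓ 101111✓ 110001✓ 110010✓ 111001✓
Round 1: -00101 -01111 -10001 0-1110 00-111 0001-1 001-10 00111- 01-011 0100-1 1-0010 10010- 11-001
PIs = {-00101, -01111, -10001, 0-1110, 00-111, 0001-1, 001-10, 001001, 00111-, 01-011, 0100-1, 010100, 1-0010, 10010-, 11-001}

001001, 010100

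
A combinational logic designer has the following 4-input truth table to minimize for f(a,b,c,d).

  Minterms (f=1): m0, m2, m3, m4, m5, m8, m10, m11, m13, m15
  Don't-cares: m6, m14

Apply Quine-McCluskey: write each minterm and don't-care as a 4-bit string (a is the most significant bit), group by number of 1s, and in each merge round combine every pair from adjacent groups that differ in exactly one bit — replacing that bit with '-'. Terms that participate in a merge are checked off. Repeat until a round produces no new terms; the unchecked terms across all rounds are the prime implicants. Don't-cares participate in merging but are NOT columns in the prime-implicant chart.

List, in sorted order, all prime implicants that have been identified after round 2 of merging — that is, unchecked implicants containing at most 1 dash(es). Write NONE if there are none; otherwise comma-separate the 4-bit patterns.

[col 0] 0000*, 0010*, 0011*, 0100*, 0101*, 0110*, 1000*, 1010*, 1011*, 1101*, 1110*, 1111*
[col 1] -000*, -010*, -011*, -101, -110*, 0-00*, 0-10*, 00-0*, 001-*, 01-0*, 010-, 1-10*, 1-11*, 10-0*, 101-*, 11-1, 111-*
[col 2] --10, -0-0, -01-, 0--0, 1-1-
Prime implicants: --10, -0-0, -01-, -101, 0--0, 010-, 1-1-, 11-1

-101, 010-, 11-1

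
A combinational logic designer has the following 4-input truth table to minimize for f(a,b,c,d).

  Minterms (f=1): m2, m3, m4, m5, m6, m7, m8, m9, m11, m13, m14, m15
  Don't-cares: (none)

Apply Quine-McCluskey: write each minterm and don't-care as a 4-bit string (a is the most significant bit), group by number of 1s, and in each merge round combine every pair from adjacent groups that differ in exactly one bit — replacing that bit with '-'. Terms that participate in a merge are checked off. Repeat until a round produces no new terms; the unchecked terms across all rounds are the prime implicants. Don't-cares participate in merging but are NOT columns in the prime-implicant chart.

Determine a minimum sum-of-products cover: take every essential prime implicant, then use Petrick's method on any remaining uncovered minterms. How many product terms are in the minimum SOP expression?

[col 0] 0010*, 0011*, 0100*, 0101*, 0110*, 0111*, 1000*, 1001*, 1011*, 1101*, 1110*, 1111*
[col 1] -011*, -101*, -110*, -111*, 0-10*, 0-11*, 001-*, 01-0*, 01-1*, 010-*, 011-*, 1-01*, 1-11*, 10-1*, 100-, 11-1*, 111-*
[col 2] --11, -1-1, -11-, 0-1-, 01--, 1--1
Prime implicants: --11, -1-1, -11-, 0-1-, 01--, 1--1, 100-
PI chart (minterm → PIs covering it):
  2 | 0-1-  (sole → essential)
  3 | --11,0-1-
  4 | 01--  (sole → essential)
  5 | -1-1,01--
  6 | -11-,0-1-,01--
  7 | --11,-1-1,-11-,0-1-,01--
  8 | 100-  (sole → essential)
  9 | 1--1,100-
  11 | --11,1--1
  13 | -1-1,1--1
  14 | -11-  (sole → essential)
  15 | --11,-1-1,-11-,1--1
Essential prime implicants: -11-, 0-1-, 01--, 100-
Petrick residual → 1--1
Minimum SOP uses 5 PIs: bc + a'c + a'b + ad + ab'c'

5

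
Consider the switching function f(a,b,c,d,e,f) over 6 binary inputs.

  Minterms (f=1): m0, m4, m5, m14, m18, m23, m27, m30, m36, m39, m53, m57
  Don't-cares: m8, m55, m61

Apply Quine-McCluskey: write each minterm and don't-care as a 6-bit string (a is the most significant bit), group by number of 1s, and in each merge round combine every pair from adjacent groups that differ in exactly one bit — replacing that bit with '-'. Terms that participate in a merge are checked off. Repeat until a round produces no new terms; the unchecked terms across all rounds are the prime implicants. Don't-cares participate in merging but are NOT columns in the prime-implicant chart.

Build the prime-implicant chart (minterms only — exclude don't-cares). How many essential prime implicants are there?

8

size-2^0 implicants → 000000(✓)  000100(✓)  000101(✓)  001000(✓)  001110(✓)  010010  010111(✓)  011011  011110(✓)  100100(✓)  100111(✓)  110101(✓)  110111(✓)  111001(✓)  111101(✓)
size-2^1 implicants → -00100  -10111  0-1110  00-000  000-00  00010-  1-0111  11-101  1101-1  111-01
Unchecked terms (primes): -00100, -10111, 0-1110, 00-000, 000-00, 00010-, 010010, 011011, 1-0111, 11-101, 1101-1, 111-01
Minterm coverage:
  m0 ⊆ 00-000,000-00
  m4 ⊆ -00100,000-00,00010-
  m5 ⊆ 00010- [E]
  m14 ⊆ 0-1110 [E]
  m18 ⊆ 010010 [E]
  m23 ⊆ -10111 [E]
  m27 ⊆ 011011 [E]
  m30 ⊆ 0-1110 [E]
  m36 ⊆ -00100 [E]
  m39 ⊆ 1-0111 [E]
  m53 ⊆ 11-101,1101-1
  m57 ⊆ 111-01 [E]
E = {-00100, -10111, 0-1110, 00010-, 010010, 011011, 1-0111, 111-01}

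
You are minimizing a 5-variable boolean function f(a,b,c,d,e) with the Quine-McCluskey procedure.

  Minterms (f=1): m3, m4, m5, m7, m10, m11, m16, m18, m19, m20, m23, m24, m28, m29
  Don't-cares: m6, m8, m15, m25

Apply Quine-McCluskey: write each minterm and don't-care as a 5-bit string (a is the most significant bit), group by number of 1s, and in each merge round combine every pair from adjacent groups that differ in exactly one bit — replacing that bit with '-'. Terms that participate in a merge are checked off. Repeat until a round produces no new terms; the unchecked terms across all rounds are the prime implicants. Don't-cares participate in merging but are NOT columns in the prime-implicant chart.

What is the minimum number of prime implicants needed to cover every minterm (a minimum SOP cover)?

[col 0] 00011*, 00100*, 00101*, 00110*, 00111*, 01000*, 01010*, 01011*, 01111*, 10000*, 10010*, 10011*, 10100*, 10111*, 11000*, 11001*, 11100*, 11101*
[col 1] -0011*, -0100, -0111*, -1000, 0-011*, 0-111*, 00-11*, 001-0*, 001-1*, 0010-*, 0011-*, 01-11*, 010-0, 0101-, 1-000*, 1-100*, 10-00*, 10-11*, 100-0, 1001-, 11-00*, 11-01*, 1100-*, 1110-*
[col 2] -0-11, 0--11, 001--, 1--00, 11-0-
Prime implicants: -0-11, -0100, -1000, 0--11, 001--, 010-0, 0101-, 1--00, 100-0, 1001-, 11-0-
PI chart (minterm → PIs covering it):
  3 | -0-11,0--11
  4 | -0100,001--
  5 | 001--  (sole → essential)
  7 | -0-11,0--11,001--
  10 | 010-0,0101-
  11 | 0--11,0101-
  16 | 1--00,100-0
  18 | 100-0,1001-
  19 | -0-11,1001-
  20 | -0100,1--00
  23 | -0-11  (sole → essential)
  24 | -1000,1--00,11-0-
  28 | 1--00,11-0-
  29 | 11-0-  (sole → essential)
Essential prime implicants: -0-11, 001--, 11-0-
Petrick residual → -0100, 0101-, 100-0
Minimum SOP uses 6 PIs: b'de + b'cd'e' + a'b'c + a'bc'd + ab'c'e' + abd'

6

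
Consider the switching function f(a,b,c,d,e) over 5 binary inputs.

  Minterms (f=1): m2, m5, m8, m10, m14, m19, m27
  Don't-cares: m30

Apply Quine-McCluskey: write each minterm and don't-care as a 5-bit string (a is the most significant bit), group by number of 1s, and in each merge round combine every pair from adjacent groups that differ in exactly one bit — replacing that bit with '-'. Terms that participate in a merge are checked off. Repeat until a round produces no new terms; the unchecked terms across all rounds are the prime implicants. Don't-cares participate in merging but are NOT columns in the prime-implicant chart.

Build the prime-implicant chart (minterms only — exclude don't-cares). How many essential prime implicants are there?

size-2^0 implicants → 00010(✓)  00101  01000(✓)  01010(✓)  01110(✓)  10011(✓)  11011(✓)  11110(✓)
size-2^1 implicants → -1110  0-010  01-10  010-0  1-011
Unchecked terms (primes): -1110, 0-010, 00101, 01-10, 010-0, 1-011
Minterm coverage:
  m2 ⊆ 0-010 [E]
  m5 ⊆ 00101 [E]
  m8 ⊆ 010-0 [E]
  m10 ⊆ 0-010,01-10,010-0
  m14 ⊆ -1110,01-10
  m19 ⊆ 1-011 [E]
  m27 ⊆ 1-011 [E]
E = {0-010, 00101, 010-0, 1-011}

4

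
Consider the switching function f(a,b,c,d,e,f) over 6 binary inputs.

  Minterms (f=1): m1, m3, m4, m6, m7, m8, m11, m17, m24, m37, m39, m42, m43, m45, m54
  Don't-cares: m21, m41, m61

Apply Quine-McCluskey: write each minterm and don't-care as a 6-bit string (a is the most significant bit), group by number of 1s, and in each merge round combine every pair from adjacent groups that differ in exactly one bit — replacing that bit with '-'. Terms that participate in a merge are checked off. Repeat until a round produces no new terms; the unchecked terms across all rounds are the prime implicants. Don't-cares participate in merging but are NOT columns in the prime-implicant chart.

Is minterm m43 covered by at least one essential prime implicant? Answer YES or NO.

size-2^0 implicants → 000001(✓)  000011(✓)  000100(✓)  000110(✓)  000111(✓)  001000(✓)  001011(✓)  010001(✓)  010101(✓)  011000(✓)  100101(✓)  100111(✓)  101001(✓)  101010(✓)  101011(✓)  101101(✓)  110110  111101(✓)
size-2^1 implicants → -00111  -01011  0-0001  0-1000  00-011  000-11  0000-1  0001-0  00011-  010-01  1-1101  10-101  1001-1  101-01  1010-1  10101-
Unchecked terms (primes): -00111, -01011, 0-0001, 0-1000, 00-011, 000-11, 0000-1, 0001-0, 00011-, 010-01, 1-1101, 10-101, 1001-1, 101-01, 1010-1, 10101-, 110110
Minterm coverage:
  m1 ⊆ 0-0001,0000-1
  m3 ⊆ 00-011,000-11,0000-1
  m4 ⊆ 0001-0 [E]
  m6 ⊆ 0001-0,00011-
  m7 ⊆ -00111,000-11,00011-
  m8 ⊆ 0-1000 [E]
  m11 ⊆ -01011,00-011
  m17 ⊆ 0-0001,010-01
  m24 ⊆ 0-1000 [E]
  m37 ⊆ 10-101,1001-1
  m39 ⊆ -00111,1001-1
  m42 ⊆ 10101- [E]
  m43 ⊆ -01011,1010-1,10101-
  m45 ⊆ 1-1101,10-101,101-01
  m54 ⊆ 110110 [E]
E = {0-1000, 0001-0, 10101-, 110110}

YES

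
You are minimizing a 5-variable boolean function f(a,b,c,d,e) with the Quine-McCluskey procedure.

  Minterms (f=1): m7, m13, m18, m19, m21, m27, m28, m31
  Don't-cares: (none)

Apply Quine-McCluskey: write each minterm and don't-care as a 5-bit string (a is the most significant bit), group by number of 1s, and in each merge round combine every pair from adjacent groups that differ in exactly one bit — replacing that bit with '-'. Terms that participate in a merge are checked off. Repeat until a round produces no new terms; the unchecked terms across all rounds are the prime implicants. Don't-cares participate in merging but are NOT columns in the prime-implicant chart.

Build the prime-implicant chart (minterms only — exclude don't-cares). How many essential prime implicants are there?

Round 0: 00111 01101 10010✓ 10011✓ 10101 11011✓ 11100 11111✓
Round 1: 1-011 1001- 11-11
PIs = {00111, 01101, 1-011, 1001-, 10101, 11-11, 11100}
Coverage chart:
  m7: 00111 ←essential
  m13: 01101 ←essential
  m18: 1001- ←essential
  m19: 1-011,1001-
  m21: 10101 ←essential
  m27: 1-011,11-11
  m28: 11100 ←essential
  m31: 11-11 ←essential
Essential: 00111, 01101, 1001-, 10101, 11-11, 11100

6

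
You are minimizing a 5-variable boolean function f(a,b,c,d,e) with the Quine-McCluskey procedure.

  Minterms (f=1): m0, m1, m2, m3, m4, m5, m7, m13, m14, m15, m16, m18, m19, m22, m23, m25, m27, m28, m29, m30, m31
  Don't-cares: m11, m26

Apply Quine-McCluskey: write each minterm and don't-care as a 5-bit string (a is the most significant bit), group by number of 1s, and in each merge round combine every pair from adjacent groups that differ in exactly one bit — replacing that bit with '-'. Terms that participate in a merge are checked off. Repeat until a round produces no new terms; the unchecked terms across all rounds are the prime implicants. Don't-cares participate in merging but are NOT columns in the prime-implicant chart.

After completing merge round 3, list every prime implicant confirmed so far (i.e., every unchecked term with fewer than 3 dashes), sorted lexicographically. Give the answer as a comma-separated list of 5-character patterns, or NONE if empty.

-00-0, -001-, -11-1, -111-, 0-1-1, 00--1, 00-0-, 000--, 11--1, 111--

size-2^0 implicants → 00000(✓)  00001(✓)  00010(✓)  00011(✓)  00100(✓)  00101(✓)  00111(✓)  01011(✓)  01101(✓)  01110(✓)  01111(✓)  10000(✓)  10010(✓)  10011(✓)  10110(✓)  10111(✓)  11001(✓)  11010(✓)  11011(✓)  11100(✓)  11101(✓)  11110(✓)  11111(✓)
size-2^1 implicants → -0000(✓)  -0010(✓)  -0011(✓)  -0111(✓)  -1011(✓)  -1101(✓)  -1110(✓)  -1111(✓)  0-011(✓)  0-101(✓)  0-111(✓)  00-00(✓)  00-01(✓)  00-11(✓)  000-0(✓)  000-1(✓)  0000-(✓)  0001-(✓)  001-1(✓)  0010-(✓)  01-11(✓)  011-1(✓)  0111-(✓)  1-010(✓)  1-011(✓)  1-110(✓)  1-111(✓)  10-10(✓)  10-11(✓)  100-0(✓)  1001-(✓)  1011-(✓)  11-01(✓)  11-10(✓)  11-11(✓)  110-1(✓)  1101-(✓)  111-0(✓)  111-1(✓)  1110-(✓)  1111-(✓)
size-2^2 implicants → --011(✓)  --111(✓)  -0-11(✓)  -00-0  -001-  -1-11(✓)  -11-1  -111-  0--11(✓)  0-1-1  00--1  00-0-  000--  1--10(✓)  1--11(✓)  1-01-(✓)  1-11-(✓)  10-1-(✓)  11--1  11-1-(✓)  111--
size-2^3 implicants → ---11  1--1-
Unchecked terms (primes): ---11, -00-0, -001-, -11-1, -111-, 0-1-1, 00--1, 00-0-, 000--, 1--1-, 11--1, 111--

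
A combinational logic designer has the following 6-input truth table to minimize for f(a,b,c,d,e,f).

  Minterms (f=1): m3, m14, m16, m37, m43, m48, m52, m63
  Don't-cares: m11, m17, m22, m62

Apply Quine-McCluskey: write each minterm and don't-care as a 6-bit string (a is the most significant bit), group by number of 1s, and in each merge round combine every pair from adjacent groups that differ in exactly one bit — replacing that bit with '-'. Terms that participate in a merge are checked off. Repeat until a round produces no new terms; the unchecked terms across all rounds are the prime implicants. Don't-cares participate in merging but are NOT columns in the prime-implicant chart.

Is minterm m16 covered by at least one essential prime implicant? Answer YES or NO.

NO

Round 0: 000011✓ 001011✓ 001110 010000✓ 010001✓ 010110 100101 101011✓ 110000✓ 110100✓ 111110✓ 111111✓
Round 1: -01011 -10000 00-011 01000- 110-00 11111-
PIs = {-01011, -10000, 00-011, 001110, 01000-, 010110, 100101, 110-00, 11111-}
Coverage chart:
  m3: 00-011 ←essential
  m14: 001110 ←essential
  m16: -10000,01000-
  m37: 100101 ←essential
  m43: -01011 ←essential
  m48: -10000,110-00
  m52: 110-00 ←essential
  m63: 11111- ←essential
Essential: -01011, 00-011, 001110, 100101, 110-00, 11111-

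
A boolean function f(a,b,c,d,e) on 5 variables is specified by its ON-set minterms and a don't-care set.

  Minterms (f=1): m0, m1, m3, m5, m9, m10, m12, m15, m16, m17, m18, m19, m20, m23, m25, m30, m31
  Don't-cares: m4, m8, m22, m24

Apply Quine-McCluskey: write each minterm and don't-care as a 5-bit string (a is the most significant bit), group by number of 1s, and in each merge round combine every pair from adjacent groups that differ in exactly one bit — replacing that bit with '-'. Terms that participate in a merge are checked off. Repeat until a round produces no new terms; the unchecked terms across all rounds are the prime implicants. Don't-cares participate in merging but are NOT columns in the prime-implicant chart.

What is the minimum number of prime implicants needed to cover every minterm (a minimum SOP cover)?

Round 0: 00000✓ 00001✓ 00011✓ 00100✓ 00101✓ 01000✓ 01001✓ 01010✓ 01100✓ 01111✓ 10000✓ 10001✓ 10010✓ 10011✓ 10100✓ 10110✓ 10111✓ 11000✓ 11001✓ 11110✓ 11111✓
Round 1: -0000✓ -0001✓ -0011✓ -0100✓ -1000✓ -1001✓ -1111 0-000✓ 0-001✓ 0-100✓ 00-00✓ 00-01✓ 000-1✓ 0000-✓ 0010-✓ 01-00✓ 010-0 0100-✓ 1-000✓ 1-001✓ 1-110✓ 1-111✓ 10-00✓ 10-10✓ 10-11✓ 100-0✓ 100-1✓ 1000-✓ 1001-✓ 101-0✓ 1011-✓ 1100-✓ 1111-✓
Round 2: --000✓ --001✓ -0-00 -00-1 -000-✓ -100-✓ 0--00 0-00-✓ 00-0- 1-00-✓ 1-11- 10--0 10-1- 100--
Round 3: --00-
PIs = {--00-, -0-00, -00-1, -1111, 0--00, 00-0-, 010-0, 1-11-, 10--0, 10-1-, 100--}
Coverage chart:
  m0: --00-,-0-00,0--00,00-0-
  m1: --00-,-00-1,00-0-
  m3: -00-1 ←essential
  m5: 00-0- ←essential
  m9: --00- ←essential
  m10: 010-0 ←essential
  m12: 0--00 ←essential
  m15: -1111 ←essential
  m16: --00-,-0-00,10--0,100--
  m17: --00-,-00-1,100--
  m18: 10--0,10-1-,100--
  m19: -00-1,10-1-,100--
  m20: -0-00,10--0
  m23: 1-11-,10-1-
  m25: --00- ←essential
  m30: 1-11- ←essential
  m31: -1111,1-11-
Essential: --00-, -00-1, -1111, 0--00, 00-0-, 010-0, 1-11-
Petrick residual → 10--0
Min cover (8 terms): c'd' + b'c'e + bcde + a'd'e' + a'b'd' + a'bc'e' + acd + ab'e'

8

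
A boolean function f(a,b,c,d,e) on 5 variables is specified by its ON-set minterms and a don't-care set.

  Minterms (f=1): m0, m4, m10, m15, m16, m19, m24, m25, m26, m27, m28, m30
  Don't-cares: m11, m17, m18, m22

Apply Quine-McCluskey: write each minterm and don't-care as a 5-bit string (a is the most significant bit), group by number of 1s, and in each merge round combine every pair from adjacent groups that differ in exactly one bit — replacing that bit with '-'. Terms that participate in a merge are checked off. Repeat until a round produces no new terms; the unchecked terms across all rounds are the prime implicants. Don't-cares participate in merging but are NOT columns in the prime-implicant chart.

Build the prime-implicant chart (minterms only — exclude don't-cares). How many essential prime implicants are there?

5

Round 0: 00000✓ 00100✓ 01010✓ 01011✓ 01111✓ 10000✓ 10001✓ 10010✓ 10011✓ 10110✓ 11000✓ 11001✓ 11010✓ 11011✓ 11100✓ 11110✓
Round 1: -0000 -1010✓ -1011✓ 00-00 01-11 0101-✓ 1-000✓ 1-001✓ 1-010✓ 1-011✓ 1-110✓ 10-10✓ 100-0✓ 100-1✓ 1000-✓ 1001-✓ 11-00✓ 11-10✓ 110-0✓ 110-1✓ 1100-✓ 1101-✓ 111-0✓
Round 2: -101- 1--10 1-0-0✓ 1-0-1✓ 1-00-✓ 1-01-✓ 100--✓ 11--0 110--✓
Round 3: 1-0--
PIs = {-0000, -101-, 00-00, 01-11, 1--10, 1-0--, 11--0}
Coverage chart:
  m0: -0000,00-00
  m4: 00-00 ←essential
  m10: -101- ←essential
  m15: 01-11 ←essential
  m16: -0000,1-0--
  m19: 1-0-- ←essential
  m24: 1-0--,11--0
  m25: 1-0-- ←essential
  m26: -101-,1--10,1-0--,11--0
  m27: -101-,1-0--
  m28: 11--0 ←essential
  m30: 1--10,11--0
Essential: -101-, 00-00, 01-11, 1-0--, 11--0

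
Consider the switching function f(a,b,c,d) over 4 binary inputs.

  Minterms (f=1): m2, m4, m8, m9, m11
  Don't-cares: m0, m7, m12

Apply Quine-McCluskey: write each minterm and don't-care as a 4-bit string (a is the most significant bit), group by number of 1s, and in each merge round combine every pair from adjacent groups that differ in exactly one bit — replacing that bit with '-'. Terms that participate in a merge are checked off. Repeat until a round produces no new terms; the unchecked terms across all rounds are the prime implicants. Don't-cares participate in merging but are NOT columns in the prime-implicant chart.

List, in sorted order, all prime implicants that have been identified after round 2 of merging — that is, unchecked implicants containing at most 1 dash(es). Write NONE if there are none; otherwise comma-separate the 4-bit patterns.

Round 0: 0000✓ 0010✓ 0100✓ 0111 1000✓ 1001✓ 1011✓ 1100✓
Round 1: -000✓ -100✓ 0-00✓ 00-0 1-00✓ 10-1 100-
Round 2: --00
PIs = {--00, 00-0, 0111, 10-1, 100-}

00-0, 0111, 10-1, 100-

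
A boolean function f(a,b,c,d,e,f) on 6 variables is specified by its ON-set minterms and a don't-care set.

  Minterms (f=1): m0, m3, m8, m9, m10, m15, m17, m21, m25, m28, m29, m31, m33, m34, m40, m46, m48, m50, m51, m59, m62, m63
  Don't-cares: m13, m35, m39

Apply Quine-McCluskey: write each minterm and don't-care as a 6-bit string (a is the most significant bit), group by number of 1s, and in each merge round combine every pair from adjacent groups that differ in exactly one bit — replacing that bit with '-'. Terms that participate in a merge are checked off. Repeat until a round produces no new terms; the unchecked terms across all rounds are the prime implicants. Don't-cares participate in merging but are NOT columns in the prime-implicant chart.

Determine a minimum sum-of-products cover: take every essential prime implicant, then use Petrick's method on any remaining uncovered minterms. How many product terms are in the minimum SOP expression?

13

size-2^0 implicants → 000000(✓)  000011(✓)  001000(✓)  001001(✓)  001010(✓)  001101(✓)  001111(✓)  010001(✓)  010101(✓)  011001(✓)  011100(✓)  011101(✓)  011111(✓)  100001(✓)  100010(✓)  100011(✓)  100111(✓)  101000(✓)  101110(✓)  110000(✓)  110010(✓)  110011(✓)  111011(✓)  111110(✓)  111111(✓)
size-2^1 implicants → -00011  -01000  -11111  0-1001(✓)  0-1101(✓)  0-1111(✓)  00-000  001-01(✓)  0010-0  00100-  0011-1(✓)  01-001(✓)  01-101(✓)  010-01(✓)  011-01(✓)  0111-1(✓)  01110-  1-0010(✓)  1-0011(✓)  1-1110  100-11  1000-1  10001-(✓)  11-011  1100-0  11001-(✓)  111-11  11111-
size-2^2 implicants → 0-1-01  0-11-1  01--01  1-001-
Unchecked terms (primes): -00011, -01000, -11111, 0-1-01, 0-11-1, 00-000, 0010-0, 00100-, 01--01, 01110-, 1-001-, 1-1110, 100-11, 1000-1, 11-011, 1100-0, 111-11, 11111-
Minterm coverage:
  m0 ⊆ 00-000 [E]
  m3 ⊆ -00011 [E]
  m8 ⊆ -01000,00-000,0010-0,00100-
  m9 ⊆ 0-1-01,00100-
  m10 ⊆ 0010-0 [E]
  m15 ⊆ 0-11-1 [E]
  m17 ⊆ 01--01 [E]
  m21 ⊆ 01--01 [E]
  m25 ⊆ 0-1-01,01--01
  m28 ⊆ 01110- [E]
  m29 ⊆ 0-1-01,0-11-1,01--01,01110-
  m31 ⊆ -11111,0-11-1
  m33 ⊆ 1000-1 [E]
  m34 ⊆ 1-001- [E]
  m40 ⊆ -01000 [E]
  m46 ⊆ 1-1110 [E]
  m48 ⊆ 1100-0 [E]
  m50 ⊆ 1-001-,1100-0
  m51 ⊆ 1-001-,11-011
  m59 ⊆ 11-011,111-11
  m62 ⊆ 1-1110,11111-
  m63 ⊆ -11111,111-11,11111-
E = {-00011, -01000, 0-11-1, 00-000, 0010-0, 01--01, 01110-, 1-001-, 1-1110, 1000-1, 1100-0}
Petrick residual → 0-1-01, 111-11
Cover = b'c'd'ef + b'cd'e'f' + a'ce'f + a'cdf + a'b'd'e'f' + a'b'cd'f' + a'be'f + a'bcde' + ac'd'e + acdef' + ab'c'd'f + abc'd'f' + abcef  |cover|=13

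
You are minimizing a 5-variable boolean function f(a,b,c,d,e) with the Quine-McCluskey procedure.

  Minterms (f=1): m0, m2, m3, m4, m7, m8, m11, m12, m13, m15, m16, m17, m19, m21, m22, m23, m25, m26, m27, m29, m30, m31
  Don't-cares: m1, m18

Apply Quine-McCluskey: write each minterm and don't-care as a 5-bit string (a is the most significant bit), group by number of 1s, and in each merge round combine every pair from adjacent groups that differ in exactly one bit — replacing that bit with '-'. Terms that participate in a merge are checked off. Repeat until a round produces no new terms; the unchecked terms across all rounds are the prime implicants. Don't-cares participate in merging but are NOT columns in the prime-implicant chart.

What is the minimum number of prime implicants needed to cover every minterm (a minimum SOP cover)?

6

[col 0] 00000*, 00001*, 00010*, 00011*, 00100*, 00111*, 01000*, 01011*, 01100*, 01101*, 01111*, 10000*, 10001*, 10010*, 10011*, 10101*, 10110*, 10111*, 11001*, 11010*, 11011*, 11101*, 11110*, 11111*
[col 1] -0000*, -0001*, -0010*, -0011*, -0111*, -1011*, -1101*, -1111*, 0-000*, 0-011*, 0-100*, 0-111*, 00-00*, 00-11*, 000-0*, 000-1*, 0000-*, 0001-*, 01-00*, 01-11*, 011-1*, 0110-, 1-001*, 1-010*, 1-011*, 1-101*, 1-110*, 1-111*, 10-01*, 10-10*, 10-11*, 100-0*, 100-1*, 1000-*, 1001-*, 101-1*, 1011-*, 11-01*, 11-10*, 11-11*, 110-1*, 1101-*, 111-1*, 1111-*
[col 2] --011*, --111*, -0-11*, -00-0*, -00-1*, -000-*, -001-*, -1-11*, -11-1, 0--00, 0--11*, 000--*, 1--01*, 1--10*, 1--11*, 1-0-1*, 1-01-*, 1-1-1*, 1-11-*, 10--1*, 10-1-*, 100--*, 11--1*, 11-1-*
[col 3] ---11, -00--, 1---1, 1--1-
Prime implicants: ---11, -00--, -11-1, 0--00, 0110-, 1---1, 1--1-
PI chart (minterm → PIs covering it):
  0 | -00--,0--00
  2 | -00--  (sole → essential)
  3 | ---11,-00--
  4 | 0--00  (sole → essential)
  7 | ---11  (sole → essential)
  8 | 0--00  (sole → essential)
  11 | ---11  (sole → essential)
  12 | 0--00,0110-
  13 | -11-1,0110-
  15 | ---11,-11-1
  16 | -00--  (sole → essential)
  17 | -00--,1---1
  19 | ---11,-00--,1---1,1--1-
  21 | 1---1  (sole → essential)
  22 | 1--1-  (sole → essential)
  23 | ---11,1---1,1--1-
  25 | 1---1  (sole → essential)
  26 | 1--1-  (sole → essential)
  27 | ---11,1---1,1--1-
  29 | -11-1,1---1
  30 | 1--1-  (sole → essential)
  31 | ---11,-11-1,1---1,1--1-
Essential prime implicants: ---11, -00--, 0--00, 1---1, 1--1-
Petrick residual → -11-1
Minimum SOP uses 6 PIs: de + b'c' + bce + a'd'e' + ae + ad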